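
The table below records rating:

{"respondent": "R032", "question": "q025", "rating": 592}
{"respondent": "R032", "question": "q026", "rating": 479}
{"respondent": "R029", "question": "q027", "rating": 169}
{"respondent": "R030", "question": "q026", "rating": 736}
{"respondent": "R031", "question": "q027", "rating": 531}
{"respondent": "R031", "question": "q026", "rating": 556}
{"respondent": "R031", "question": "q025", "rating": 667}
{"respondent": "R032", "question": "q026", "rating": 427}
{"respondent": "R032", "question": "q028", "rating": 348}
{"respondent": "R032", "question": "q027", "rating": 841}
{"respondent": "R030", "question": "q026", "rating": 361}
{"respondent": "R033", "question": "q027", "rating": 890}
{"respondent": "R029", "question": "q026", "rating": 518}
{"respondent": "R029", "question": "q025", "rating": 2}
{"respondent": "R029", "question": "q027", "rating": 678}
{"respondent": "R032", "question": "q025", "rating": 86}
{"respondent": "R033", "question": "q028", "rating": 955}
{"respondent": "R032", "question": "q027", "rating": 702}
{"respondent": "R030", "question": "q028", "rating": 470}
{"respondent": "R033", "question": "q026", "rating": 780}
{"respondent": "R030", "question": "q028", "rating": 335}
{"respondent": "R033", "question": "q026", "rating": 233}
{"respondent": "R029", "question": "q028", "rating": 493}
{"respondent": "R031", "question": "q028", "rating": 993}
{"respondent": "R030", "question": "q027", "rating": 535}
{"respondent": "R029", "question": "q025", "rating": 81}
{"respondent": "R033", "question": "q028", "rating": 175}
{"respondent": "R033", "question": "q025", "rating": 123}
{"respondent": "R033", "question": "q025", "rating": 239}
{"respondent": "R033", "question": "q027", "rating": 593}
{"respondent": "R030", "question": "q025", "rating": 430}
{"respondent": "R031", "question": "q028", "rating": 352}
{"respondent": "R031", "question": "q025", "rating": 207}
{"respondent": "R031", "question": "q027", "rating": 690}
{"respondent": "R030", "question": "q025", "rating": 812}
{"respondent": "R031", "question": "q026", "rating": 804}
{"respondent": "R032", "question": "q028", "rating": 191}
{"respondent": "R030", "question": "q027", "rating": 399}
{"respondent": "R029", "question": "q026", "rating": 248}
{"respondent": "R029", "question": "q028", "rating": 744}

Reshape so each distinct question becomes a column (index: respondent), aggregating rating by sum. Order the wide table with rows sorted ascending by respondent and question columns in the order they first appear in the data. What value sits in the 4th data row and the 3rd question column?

With rows sorted ascending by respondent, row 4 is respondent=R032. question columns in first-appearance order: q025, q026, q027, q028; column 3 is q027.
Long rows with respondent=R032, question=q027: 841 + 702 = 1543.

1543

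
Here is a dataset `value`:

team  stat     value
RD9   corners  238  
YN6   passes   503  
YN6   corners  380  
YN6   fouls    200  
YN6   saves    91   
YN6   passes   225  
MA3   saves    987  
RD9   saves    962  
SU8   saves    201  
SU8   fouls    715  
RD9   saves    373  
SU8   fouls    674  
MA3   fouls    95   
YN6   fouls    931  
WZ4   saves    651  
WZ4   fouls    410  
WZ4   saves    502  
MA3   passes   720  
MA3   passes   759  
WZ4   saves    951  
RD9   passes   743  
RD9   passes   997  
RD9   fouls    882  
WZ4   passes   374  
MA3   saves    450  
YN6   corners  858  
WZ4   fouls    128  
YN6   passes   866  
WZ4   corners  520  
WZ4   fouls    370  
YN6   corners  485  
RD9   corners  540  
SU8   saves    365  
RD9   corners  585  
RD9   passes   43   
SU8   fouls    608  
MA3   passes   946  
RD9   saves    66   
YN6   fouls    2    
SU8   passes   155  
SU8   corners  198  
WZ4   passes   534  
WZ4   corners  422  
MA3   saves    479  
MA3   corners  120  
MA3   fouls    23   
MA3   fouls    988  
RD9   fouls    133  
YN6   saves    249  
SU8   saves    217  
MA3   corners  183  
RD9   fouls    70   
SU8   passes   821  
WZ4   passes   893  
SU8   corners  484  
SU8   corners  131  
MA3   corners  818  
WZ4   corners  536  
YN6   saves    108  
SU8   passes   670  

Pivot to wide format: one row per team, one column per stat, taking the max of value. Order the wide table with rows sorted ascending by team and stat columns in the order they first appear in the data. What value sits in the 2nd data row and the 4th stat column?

962

With rows sorted ascending by team, row 2 is team=RD9. stat columns in first-appearance order: corners, passes, fouls, saves; column 4 is saves.
Long rows with team=RD9, stat=saves: max(962, 373, 66) = 962.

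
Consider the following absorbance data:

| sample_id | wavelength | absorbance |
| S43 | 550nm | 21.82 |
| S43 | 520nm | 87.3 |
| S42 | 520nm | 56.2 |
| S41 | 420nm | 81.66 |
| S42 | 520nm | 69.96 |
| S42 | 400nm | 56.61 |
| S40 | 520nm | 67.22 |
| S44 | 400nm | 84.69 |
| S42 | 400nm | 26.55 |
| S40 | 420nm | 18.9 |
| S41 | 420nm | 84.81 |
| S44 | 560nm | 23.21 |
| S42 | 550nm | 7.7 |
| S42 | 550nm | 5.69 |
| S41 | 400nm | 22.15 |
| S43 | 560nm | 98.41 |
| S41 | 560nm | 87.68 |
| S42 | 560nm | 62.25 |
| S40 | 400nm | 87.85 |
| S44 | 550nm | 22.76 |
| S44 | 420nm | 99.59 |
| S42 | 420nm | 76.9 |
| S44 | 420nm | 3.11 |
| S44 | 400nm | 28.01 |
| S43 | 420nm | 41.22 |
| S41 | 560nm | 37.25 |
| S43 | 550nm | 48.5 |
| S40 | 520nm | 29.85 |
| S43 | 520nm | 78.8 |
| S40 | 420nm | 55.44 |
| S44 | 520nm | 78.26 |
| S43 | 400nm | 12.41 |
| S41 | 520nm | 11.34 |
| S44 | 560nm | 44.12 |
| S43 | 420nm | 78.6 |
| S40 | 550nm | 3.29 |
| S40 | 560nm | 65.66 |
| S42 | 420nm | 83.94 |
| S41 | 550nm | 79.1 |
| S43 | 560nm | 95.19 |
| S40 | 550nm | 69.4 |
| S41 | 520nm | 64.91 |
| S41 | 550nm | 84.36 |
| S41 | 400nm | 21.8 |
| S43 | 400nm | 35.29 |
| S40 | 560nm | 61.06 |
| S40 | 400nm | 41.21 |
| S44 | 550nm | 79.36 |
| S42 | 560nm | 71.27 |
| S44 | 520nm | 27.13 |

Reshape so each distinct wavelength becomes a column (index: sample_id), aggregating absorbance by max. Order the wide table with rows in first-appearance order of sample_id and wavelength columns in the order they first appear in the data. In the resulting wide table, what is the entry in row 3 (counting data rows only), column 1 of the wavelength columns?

84.36

With rows in first-appearance order of sample_id, row 3 is sample_id=S41. wavelength columns in first-appearance order: 550nm, 520nm, 420nm, 400nm, 560nm; column 1 is 550nm.
Long rows with sample_id=S41, wavelength=550nm: max(79.1, 84.36) = 84.36.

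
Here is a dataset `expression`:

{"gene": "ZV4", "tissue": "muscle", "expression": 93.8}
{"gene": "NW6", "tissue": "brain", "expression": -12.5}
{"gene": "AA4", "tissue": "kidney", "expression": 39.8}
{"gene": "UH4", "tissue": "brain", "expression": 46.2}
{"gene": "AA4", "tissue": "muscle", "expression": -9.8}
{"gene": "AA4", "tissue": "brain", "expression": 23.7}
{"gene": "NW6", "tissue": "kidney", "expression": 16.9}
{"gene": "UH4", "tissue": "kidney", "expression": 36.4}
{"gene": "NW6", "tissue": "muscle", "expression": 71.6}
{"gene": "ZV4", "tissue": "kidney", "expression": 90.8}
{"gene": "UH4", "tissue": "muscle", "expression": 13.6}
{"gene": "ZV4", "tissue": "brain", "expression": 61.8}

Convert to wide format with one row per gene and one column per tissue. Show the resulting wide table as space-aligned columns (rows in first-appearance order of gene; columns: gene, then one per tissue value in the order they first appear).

gene  muscle  brain  kidney
ZV4   93.8    61.8   90.8  
NW6   71.6    -12.5  16.9  
AA4   -9.8    23.7   39.8  
UH4   13.6    46.2   36.4  

Columns: gene plus the 3 distinct tissue values (muscle, brain, kidney).
For example, row ZV4 column muscle takes expression=93.8 from the long row (ZV4, muscle).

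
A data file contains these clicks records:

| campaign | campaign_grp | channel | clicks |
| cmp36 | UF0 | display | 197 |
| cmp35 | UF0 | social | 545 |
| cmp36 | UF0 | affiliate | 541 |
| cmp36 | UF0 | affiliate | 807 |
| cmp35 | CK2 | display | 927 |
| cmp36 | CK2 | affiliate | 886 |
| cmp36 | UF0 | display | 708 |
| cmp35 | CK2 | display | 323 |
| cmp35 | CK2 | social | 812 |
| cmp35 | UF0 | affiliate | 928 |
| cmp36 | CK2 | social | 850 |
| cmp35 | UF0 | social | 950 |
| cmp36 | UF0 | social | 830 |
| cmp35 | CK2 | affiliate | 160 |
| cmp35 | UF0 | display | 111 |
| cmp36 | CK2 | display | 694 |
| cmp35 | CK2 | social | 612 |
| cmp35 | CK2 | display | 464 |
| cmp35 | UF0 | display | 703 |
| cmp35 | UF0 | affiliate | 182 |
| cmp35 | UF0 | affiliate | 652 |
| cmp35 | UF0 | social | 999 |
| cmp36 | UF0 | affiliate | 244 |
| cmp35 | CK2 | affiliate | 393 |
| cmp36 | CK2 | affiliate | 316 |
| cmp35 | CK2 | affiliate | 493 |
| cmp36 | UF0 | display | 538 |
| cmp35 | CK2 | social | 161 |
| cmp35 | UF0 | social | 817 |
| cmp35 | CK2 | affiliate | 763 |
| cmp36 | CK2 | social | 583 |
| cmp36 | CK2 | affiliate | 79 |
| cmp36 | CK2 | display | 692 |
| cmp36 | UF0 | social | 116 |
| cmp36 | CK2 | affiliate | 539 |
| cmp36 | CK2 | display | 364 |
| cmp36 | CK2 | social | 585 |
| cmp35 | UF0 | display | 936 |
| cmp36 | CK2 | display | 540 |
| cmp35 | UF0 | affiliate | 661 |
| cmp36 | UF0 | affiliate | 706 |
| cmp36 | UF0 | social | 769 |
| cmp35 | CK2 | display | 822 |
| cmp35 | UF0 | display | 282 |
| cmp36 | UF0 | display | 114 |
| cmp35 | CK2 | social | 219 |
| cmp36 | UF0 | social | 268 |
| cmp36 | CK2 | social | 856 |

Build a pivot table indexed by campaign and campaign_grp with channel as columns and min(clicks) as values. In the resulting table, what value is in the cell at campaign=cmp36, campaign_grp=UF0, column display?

114

Rows with campaign=cmp36, campaign_grp=UF0 and channel=display: clicks values are 197, 708, 538, 114.
min(197, 708, 538, 114) = 114.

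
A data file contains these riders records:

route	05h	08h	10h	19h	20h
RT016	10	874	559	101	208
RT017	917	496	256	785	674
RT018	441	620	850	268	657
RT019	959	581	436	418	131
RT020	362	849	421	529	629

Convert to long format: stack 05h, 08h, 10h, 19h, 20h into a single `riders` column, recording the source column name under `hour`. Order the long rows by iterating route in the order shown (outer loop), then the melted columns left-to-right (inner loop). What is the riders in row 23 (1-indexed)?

421

25 rows total (5 × 5). Row 23: index ⌊(23-1)/5⌋ = 4 into route → RT020; (23-1) mod 5 = 2 into the melted columns → 10h.
So row 23 is (RT020, 10h, 421); riders = 421.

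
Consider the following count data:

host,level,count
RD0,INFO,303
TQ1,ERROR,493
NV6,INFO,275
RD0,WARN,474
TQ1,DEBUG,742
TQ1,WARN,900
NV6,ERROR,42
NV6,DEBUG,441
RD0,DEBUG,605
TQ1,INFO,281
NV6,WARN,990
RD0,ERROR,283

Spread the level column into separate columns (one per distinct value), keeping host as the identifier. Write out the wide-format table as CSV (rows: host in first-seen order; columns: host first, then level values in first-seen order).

host,INFO,ERROR,WARN,DEBUG
RD0,303,283,474,605
TQ1,281,493,900,742
NV6,275,42,990,441

Columns: host plus the 4 distinct level values (INFO, ERROR, WARN, DEBUG).
For example, row RD0 column INFO takes count=303 from the long row (RD0, INFO).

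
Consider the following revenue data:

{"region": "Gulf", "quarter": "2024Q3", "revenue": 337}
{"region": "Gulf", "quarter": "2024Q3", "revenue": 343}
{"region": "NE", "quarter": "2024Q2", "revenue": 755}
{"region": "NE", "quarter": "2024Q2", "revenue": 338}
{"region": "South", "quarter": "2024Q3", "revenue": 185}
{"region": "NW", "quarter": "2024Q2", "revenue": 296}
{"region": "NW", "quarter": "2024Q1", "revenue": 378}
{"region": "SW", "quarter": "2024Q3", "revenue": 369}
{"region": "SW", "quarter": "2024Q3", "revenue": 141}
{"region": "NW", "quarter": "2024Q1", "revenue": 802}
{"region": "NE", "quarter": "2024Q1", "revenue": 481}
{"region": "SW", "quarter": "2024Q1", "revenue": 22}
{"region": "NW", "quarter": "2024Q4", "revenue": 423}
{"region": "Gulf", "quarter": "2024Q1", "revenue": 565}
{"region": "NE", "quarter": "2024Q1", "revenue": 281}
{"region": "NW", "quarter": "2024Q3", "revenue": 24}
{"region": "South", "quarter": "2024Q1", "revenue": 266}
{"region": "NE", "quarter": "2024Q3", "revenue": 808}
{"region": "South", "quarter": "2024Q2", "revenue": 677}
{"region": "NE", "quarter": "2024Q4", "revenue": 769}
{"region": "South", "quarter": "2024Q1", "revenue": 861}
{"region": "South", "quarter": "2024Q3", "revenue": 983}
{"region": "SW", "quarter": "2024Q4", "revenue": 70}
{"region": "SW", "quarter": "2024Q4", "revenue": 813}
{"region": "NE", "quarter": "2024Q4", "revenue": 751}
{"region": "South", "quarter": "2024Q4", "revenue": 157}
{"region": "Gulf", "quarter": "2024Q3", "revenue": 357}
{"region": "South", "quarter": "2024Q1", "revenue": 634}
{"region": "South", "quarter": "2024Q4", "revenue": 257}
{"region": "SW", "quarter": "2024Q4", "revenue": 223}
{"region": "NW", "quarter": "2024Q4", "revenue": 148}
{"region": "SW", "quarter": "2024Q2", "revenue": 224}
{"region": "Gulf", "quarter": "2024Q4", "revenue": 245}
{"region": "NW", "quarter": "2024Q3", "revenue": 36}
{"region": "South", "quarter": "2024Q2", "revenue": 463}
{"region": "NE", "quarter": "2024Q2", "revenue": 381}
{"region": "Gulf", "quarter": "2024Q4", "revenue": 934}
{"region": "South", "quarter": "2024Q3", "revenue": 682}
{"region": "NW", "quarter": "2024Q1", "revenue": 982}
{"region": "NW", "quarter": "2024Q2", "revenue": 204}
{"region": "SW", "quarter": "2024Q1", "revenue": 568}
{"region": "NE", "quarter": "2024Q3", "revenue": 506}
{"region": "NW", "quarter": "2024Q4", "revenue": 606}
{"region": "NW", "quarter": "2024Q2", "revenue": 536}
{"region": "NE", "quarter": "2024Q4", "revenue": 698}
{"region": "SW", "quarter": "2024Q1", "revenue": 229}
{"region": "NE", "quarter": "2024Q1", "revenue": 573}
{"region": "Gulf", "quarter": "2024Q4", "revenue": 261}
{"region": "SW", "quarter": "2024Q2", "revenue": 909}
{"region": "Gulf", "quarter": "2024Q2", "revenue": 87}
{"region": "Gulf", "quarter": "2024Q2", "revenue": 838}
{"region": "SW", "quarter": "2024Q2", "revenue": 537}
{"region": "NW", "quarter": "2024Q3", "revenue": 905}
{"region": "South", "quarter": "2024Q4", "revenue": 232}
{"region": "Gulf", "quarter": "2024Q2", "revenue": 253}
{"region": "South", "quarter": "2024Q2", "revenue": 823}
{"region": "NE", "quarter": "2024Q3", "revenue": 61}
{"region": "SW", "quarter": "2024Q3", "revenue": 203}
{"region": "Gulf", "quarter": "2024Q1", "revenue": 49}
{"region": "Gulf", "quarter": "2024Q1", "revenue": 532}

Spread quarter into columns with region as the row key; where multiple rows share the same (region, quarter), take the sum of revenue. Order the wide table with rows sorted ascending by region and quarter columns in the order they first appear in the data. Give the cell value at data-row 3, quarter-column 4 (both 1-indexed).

1177

With rows sorted ascending by region, row 3 is region=NW. quarter columns in first-appearance order: 2024Q3, 2024Q2, 2024Q1, 2024Q4; column 4 is 2024Q4.
Long rows with region=NW, quarter=2024Q4: 423 + 148 + 606 = 1177.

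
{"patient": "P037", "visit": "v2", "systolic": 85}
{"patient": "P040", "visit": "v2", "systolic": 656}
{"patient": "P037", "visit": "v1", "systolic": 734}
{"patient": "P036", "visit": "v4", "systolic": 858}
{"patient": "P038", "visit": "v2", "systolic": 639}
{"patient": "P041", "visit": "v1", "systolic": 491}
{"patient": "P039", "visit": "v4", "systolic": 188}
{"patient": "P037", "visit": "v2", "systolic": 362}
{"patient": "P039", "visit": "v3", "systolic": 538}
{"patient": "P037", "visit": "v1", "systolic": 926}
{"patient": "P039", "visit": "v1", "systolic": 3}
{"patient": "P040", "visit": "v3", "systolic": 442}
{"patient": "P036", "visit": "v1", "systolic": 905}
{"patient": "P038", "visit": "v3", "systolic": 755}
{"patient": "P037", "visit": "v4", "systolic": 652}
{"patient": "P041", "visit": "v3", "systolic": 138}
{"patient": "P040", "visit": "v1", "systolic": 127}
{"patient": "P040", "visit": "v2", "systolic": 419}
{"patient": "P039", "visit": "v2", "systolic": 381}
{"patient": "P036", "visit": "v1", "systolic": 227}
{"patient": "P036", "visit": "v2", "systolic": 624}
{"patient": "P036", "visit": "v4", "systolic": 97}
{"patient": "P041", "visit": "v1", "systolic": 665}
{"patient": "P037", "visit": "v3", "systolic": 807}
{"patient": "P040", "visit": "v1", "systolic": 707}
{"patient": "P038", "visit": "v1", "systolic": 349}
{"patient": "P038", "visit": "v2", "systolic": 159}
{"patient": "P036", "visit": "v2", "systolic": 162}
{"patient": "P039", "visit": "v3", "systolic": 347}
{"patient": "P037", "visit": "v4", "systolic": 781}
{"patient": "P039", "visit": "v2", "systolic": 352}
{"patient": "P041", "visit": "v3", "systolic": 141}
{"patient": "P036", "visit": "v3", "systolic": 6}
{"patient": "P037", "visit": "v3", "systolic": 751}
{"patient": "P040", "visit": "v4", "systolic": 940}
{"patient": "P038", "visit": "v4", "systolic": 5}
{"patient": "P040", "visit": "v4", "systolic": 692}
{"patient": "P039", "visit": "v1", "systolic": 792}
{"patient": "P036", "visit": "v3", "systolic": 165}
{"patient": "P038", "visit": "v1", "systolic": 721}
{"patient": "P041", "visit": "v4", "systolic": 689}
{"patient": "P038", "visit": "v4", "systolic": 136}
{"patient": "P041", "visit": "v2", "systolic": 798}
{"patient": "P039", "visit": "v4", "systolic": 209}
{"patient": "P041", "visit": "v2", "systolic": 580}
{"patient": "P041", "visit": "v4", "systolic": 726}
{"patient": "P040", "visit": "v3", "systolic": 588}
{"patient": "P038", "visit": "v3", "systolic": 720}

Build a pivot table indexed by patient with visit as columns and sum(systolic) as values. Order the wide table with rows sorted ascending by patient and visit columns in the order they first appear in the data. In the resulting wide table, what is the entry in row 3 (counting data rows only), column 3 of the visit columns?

141

With rows sorted ascending by patient, row 3 is patient=P038. visit columns in first-appearance order: v2, v1, v4, v3; column 3 is v4.
Long rows with patient=P038, visit=v4: 5 + 136 = 141.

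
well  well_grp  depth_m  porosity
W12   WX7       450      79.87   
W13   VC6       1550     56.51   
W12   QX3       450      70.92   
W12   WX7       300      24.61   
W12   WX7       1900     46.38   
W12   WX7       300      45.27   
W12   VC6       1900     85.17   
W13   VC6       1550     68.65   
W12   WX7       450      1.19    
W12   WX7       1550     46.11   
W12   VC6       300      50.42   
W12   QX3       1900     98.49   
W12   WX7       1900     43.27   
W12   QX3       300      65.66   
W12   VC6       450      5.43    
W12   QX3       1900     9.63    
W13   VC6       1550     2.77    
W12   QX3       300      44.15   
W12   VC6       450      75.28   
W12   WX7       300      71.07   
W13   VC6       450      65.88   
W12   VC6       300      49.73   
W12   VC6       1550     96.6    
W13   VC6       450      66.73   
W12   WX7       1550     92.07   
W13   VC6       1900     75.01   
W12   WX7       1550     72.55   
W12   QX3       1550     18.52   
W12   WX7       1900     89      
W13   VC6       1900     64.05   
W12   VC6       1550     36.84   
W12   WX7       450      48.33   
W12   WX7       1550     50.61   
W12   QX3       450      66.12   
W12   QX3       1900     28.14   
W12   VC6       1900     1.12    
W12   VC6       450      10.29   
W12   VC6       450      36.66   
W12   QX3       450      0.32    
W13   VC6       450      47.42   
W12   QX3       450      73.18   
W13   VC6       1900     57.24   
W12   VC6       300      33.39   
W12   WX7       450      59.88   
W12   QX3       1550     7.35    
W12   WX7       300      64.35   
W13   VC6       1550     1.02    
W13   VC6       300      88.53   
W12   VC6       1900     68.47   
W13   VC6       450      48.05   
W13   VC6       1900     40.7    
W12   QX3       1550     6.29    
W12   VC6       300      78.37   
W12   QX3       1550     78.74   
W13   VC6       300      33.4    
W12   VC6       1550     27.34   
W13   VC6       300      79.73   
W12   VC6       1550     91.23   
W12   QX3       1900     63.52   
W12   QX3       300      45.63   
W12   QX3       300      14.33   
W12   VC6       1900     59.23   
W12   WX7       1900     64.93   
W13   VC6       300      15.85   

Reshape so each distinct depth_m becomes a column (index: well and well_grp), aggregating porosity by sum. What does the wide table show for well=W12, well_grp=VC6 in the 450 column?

127.66

Rows with well=W12, well_grp=VC6 and depth_m=450: porosity values are 5.43, 75.28, 10.29, 36.66.
5.43 + 75.28 + 10.29 + 36.66 = 127.66.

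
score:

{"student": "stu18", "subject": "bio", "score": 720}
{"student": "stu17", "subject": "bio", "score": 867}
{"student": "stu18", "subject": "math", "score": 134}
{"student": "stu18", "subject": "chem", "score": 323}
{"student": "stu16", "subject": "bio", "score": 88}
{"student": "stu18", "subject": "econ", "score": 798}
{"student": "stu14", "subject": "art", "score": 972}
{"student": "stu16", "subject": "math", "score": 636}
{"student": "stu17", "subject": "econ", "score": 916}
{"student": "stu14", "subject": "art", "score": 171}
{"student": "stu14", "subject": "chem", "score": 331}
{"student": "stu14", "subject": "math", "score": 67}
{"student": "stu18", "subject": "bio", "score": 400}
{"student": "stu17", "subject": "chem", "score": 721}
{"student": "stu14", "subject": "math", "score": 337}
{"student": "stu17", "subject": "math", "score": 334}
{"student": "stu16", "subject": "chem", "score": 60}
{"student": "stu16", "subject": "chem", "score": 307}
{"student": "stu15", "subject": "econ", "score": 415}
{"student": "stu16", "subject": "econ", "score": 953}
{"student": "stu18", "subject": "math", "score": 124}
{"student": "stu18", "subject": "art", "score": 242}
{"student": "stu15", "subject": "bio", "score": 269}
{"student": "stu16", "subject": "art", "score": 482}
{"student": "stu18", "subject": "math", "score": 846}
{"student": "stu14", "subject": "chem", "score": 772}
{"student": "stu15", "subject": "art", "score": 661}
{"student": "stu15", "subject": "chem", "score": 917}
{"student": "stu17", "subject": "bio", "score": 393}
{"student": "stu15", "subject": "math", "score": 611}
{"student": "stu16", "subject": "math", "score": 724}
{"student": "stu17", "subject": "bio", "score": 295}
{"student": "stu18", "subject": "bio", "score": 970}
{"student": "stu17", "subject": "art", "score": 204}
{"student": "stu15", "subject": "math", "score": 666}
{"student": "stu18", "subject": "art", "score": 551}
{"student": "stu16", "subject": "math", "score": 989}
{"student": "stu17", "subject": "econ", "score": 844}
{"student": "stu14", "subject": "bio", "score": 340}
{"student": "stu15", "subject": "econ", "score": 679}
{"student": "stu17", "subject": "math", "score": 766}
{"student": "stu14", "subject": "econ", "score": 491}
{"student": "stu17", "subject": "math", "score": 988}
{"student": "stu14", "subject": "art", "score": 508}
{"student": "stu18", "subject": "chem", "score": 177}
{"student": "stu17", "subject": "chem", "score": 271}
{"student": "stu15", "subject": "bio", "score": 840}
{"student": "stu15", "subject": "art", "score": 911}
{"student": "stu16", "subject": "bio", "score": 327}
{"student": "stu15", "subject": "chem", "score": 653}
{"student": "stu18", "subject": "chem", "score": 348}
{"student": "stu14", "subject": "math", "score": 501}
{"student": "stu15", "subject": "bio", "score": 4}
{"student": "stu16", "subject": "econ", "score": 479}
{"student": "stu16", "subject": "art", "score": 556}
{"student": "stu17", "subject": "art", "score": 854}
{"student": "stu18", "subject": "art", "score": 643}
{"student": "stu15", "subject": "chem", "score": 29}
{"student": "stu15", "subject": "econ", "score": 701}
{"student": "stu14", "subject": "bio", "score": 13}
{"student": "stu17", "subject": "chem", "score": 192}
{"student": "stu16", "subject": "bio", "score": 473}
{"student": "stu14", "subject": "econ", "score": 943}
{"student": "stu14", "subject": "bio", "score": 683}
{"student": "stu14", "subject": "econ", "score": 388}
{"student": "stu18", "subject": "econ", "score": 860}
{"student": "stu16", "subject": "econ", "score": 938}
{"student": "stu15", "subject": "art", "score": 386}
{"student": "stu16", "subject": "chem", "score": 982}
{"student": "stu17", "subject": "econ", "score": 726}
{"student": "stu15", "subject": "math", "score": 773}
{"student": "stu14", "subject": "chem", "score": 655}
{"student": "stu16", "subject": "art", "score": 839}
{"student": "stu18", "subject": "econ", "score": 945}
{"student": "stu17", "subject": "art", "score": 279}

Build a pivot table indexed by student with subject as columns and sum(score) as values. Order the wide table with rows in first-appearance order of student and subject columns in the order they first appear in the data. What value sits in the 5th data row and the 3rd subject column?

With rows in first-appearance order of student, row 5 is student=stu15. subject columns in first-appearance order: bio, math, chem, econ, art; column 3 is chem.
Long rows with student=stu15, subject=chem: 917 + 653 + 29 = 1599.

1599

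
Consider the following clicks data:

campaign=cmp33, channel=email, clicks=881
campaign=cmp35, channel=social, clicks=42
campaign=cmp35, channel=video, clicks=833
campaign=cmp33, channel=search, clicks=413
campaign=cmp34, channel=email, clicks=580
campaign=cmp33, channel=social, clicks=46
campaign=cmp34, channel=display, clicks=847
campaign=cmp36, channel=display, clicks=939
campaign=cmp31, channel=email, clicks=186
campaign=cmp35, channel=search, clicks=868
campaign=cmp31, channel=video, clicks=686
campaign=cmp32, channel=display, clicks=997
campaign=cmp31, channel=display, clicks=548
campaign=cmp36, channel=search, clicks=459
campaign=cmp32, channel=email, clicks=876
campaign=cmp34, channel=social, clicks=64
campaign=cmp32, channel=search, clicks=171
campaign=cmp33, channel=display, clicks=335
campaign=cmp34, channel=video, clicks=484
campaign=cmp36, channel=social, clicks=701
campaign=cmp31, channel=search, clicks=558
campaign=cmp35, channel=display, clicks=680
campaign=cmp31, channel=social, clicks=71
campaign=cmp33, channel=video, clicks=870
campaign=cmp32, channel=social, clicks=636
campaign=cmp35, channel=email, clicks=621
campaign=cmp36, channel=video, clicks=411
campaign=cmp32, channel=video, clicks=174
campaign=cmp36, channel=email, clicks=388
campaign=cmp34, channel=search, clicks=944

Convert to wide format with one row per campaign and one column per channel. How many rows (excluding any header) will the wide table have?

6 distinct campaign values → 6 rows.

6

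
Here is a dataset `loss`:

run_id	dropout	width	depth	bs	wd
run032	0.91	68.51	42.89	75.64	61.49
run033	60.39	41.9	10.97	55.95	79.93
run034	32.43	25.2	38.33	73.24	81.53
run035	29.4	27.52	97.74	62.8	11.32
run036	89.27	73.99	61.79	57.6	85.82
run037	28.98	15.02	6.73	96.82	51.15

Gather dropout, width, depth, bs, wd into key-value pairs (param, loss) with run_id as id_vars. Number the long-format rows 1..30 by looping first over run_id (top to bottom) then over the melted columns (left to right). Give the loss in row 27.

30 rows total (6 × 5). Row 27: index ⌊(27-1)/5⌋ = 5 into run_id → run037; (27-1) mod 5 = 1 into the melted columns → width.
So row 27 is (run037, width, 15.02); loss = 15.02.

15.02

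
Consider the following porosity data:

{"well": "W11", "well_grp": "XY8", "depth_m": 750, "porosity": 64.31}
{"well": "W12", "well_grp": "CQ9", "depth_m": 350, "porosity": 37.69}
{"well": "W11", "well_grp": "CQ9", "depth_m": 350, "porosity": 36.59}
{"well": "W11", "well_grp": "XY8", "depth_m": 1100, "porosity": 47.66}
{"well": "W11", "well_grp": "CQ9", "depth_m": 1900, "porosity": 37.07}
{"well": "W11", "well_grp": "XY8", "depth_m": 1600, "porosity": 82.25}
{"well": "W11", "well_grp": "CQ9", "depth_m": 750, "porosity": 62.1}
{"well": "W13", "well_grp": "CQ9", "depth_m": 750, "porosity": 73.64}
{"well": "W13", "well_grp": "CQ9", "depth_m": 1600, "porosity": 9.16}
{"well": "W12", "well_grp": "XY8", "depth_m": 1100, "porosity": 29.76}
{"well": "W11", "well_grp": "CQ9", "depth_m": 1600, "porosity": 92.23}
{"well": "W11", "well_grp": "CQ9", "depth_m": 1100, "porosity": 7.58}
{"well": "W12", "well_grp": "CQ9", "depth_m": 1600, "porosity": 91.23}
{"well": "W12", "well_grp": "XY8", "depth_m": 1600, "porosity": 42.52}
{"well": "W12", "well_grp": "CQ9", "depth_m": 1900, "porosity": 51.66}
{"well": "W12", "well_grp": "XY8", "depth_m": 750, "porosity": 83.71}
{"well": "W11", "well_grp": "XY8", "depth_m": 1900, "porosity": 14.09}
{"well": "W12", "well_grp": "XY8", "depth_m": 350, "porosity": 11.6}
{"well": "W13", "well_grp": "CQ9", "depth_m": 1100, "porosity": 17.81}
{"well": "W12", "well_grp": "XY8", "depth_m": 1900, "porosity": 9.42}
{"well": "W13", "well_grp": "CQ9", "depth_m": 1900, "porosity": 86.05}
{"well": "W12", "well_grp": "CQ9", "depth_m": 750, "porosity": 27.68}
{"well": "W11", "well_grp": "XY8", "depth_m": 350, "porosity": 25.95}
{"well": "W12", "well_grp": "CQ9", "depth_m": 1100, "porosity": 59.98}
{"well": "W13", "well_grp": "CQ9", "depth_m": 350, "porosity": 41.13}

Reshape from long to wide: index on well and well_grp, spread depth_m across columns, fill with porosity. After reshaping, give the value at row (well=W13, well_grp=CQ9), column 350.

41.13

Wide layout: rows indexed by well and well_grp, columns are the 5 distinct depth_m values (750, 350, 1100, 1900, 1600).
Cell (well=W13, well_grp=CQ9, depth_m=350) draws from the long row where well=W13, well_grp=CQ9 and depth_m=350, which has porosity=41.13.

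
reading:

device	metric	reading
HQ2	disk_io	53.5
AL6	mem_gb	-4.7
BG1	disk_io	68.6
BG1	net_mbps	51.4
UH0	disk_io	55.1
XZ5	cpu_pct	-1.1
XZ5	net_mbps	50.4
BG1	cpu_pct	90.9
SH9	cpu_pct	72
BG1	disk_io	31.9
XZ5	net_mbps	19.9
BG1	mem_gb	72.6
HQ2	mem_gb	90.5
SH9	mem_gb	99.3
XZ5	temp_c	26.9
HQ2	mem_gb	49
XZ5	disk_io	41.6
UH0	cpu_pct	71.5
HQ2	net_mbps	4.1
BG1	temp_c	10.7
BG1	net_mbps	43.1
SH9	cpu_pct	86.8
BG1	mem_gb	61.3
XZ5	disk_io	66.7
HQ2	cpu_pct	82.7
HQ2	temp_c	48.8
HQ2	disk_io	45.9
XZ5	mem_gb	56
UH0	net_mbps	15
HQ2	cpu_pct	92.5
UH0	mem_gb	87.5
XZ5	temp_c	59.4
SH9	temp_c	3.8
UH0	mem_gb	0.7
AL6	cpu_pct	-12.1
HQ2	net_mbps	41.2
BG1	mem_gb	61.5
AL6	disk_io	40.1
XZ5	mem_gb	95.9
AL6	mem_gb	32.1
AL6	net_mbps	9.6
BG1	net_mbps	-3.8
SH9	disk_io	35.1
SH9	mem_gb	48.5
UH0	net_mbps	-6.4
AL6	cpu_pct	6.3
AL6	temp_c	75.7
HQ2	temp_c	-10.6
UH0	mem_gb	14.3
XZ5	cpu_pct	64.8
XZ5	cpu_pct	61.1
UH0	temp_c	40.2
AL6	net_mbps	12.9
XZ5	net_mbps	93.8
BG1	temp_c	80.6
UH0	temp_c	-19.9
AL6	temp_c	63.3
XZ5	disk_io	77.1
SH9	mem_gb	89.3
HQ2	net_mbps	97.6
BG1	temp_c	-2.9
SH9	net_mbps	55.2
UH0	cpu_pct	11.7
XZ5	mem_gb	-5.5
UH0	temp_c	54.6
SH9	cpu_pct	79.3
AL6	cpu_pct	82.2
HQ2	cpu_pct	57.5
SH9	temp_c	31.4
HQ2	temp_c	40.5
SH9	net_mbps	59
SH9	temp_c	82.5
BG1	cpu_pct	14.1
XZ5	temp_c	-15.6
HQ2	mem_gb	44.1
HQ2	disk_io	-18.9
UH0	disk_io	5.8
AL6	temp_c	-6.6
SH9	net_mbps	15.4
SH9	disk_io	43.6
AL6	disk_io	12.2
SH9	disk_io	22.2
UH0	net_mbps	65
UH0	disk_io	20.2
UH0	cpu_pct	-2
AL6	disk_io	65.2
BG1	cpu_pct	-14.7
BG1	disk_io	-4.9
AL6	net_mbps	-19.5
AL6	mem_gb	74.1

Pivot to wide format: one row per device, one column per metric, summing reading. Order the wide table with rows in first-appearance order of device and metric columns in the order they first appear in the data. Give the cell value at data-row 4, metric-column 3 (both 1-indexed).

With rows in first-appearance order of device, row 4 is device=UH0. metric columns in first-appearance order: disk_io, mem_gb, net_mbps, cpu_pct, temp_c; column 3 is net_mbps.
Long rows with device=UH0, metric=net_mbps: 15 + -6.4 + 65 = 73.6.

73.6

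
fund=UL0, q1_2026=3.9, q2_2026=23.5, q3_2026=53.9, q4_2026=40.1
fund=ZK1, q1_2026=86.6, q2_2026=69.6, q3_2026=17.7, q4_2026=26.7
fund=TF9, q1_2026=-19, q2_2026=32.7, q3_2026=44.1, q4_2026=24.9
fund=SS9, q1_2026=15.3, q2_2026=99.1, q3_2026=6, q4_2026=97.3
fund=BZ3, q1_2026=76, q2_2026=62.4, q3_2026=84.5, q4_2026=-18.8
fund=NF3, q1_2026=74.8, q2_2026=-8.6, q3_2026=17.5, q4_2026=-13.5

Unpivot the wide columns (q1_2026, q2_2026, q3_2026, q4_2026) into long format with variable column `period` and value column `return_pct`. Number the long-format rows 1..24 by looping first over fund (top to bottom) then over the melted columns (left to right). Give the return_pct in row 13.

24 rows total (6 × 4). Row 13: index ⌊(13-1)/4⌋ = 3 into fund → SS9; (13-1) mod 4 = 0 into the melted columns → q1_2026.
So row 13 is (SS9, q1_2026, 15.3); return_pct = 15.3.

15.3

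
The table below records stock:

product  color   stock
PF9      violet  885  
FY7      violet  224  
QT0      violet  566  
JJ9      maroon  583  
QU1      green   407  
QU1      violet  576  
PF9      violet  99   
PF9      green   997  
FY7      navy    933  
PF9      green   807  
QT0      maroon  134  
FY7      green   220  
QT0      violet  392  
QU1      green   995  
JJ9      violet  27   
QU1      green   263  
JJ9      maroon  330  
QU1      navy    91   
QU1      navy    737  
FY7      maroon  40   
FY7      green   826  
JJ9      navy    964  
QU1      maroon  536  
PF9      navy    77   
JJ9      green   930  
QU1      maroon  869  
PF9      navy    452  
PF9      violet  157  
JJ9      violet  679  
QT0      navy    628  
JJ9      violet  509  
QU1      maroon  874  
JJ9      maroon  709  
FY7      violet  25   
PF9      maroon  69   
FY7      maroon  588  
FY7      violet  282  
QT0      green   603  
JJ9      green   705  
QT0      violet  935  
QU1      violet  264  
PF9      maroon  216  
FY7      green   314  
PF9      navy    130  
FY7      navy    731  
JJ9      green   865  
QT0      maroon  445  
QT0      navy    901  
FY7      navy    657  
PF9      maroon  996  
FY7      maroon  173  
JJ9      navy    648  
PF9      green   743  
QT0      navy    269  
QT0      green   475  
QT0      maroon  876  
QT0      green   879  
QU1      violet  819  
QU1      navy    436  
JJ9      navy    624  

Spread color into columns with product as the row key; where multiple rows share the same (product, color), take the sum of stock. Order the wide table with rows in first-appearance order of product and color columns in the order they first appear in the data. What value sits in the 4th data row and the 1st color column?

With rows in first-appearance order of product, row 4 is product=JJ9. color columns in first-appearance order: violet, maroon, green, navy; column 1 is violet.
Long rows with product=JJ9, color=violet: 27 + 679 + 509 = 1215.

1215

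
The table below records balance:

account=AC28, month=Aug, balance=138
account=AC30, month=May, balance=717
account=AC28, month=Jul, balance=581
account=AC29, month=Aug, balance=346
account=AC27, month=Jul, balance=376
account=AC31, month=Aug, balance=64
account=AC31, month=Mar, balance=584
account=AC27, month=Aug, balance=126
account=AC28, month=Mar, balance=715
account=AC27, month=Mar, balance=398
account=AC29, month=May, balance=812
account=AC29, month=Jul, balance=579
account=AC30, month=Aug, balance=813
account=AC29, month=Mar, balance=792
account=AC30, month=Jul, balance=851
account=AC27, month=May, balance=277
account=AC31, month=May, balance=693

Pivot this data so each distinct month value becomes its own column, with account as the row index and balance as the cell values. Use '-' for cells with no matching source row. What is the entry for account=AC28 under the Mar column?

The long row with account=AC28, month=Mar has balance=715.

715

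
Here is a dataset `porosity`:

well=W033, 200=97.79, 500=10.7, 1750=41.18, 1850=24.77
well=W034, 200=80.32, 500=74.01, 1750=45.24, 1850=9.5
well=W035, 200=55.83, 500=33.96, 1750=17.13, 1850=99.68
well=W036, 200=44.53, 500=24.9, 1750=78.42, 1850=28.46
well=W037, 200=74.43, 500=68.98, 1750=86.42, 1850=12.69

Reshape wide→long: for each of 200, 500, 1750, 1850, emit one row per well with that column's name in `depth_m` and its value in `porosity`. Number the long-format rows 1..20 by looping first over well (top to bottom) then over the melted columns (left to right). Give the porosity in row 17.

20 rows total (5 × 4). Row 17: index ⌊(17-1)/4⌋ = 4 into well → W037; (17-1) mod 4 = 0 into the melted columns → 200.
So row 17 is (W037, 200, 74.43); porosity = 74.43.

74.43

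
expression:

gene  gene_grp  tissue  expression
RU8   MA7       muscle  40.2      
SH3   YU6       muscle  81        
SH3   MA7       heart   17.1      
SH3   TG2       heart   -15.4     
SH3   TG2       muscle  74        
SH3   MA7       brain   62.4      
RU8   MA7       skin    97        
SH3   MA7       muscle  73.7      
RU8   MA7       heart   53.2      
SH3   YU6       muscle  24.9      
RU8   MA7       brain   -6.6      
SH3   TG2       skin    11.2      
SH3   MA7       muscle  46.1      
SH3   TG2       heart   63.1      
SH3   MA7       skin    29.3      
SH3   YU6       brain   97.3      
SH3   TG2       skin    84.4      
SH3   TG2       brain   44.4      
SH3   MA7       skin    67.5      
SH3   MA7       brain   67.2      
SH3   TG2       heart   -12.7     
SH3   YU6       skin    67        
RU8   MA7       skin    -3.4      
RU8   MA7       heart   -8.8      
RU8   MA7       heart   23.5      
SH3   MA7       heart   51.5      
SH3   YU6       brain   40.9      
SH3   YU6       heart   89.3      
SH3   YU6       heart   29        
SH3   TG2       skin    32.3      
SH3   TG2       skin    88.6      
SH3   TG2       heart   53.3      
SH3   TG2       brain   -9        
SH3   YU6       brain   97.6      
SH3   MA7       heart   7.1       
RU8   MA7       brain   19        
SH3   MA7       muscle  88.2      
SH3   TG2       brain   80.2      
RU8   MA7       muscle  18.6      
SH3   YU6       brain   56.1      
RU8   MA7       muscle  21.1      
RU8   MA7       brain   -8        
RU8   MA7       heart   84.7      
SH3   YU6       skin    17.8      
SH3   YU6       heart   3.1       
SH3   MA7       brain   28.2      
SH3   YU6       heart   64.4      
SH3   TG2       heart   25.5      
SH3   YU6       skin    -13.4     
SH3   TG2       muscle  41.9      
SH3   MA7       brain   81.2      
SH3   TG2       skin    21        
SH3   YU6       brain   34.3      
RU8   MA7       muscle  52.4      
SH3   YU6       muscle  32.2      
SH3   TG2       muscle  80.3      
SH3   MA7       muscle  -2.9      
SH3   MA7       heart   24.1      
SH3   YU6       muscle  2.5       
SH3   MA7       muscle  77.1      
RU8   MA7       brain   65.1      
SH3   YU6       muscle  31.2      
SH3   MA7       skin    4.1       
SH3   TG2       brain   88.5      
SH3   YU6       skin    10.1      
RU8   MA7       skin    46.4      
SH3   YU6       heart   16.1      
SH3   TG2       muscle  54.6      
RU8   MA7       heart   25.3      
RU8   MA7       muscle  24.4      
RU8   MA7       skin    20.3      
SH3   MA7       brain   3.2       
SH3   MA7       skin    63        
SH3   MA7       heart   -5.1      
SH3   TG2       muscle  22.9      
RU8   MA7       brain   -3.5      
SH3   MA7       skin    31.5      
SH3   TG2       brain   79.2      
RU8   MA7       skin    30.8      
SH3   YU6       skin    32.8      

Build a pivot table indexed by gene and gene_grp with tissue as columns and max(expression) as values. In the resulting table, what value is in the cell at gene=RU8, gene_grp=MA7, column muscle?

Rows with gene=RU8, gene_grp=MA7 and tissue=muscle: expression values are 40.2, 18.6, 21.1, 52.4, 24.4.
max(40.2, 18.6, 21.1, 52.4, 24.4) = 52.4.

52.4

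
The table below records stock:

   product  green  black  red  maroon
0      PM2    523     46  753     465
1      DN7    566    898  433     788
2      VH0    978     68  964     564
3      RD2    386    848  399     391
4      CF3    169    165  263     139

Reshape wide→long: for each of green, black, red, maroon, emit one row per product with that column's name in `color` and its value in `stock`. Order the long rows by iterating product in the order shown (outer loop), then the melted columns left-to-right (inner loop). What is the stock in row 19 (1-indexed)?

20 rows total (5 × 4). Row 19: index ⌊(19-1)/4⌋ = 4 into product → CF3; (19-1) mod 4 = 2 into the melted columns → red.
So row 19 is (CF3, red, 263); stock = 263.

263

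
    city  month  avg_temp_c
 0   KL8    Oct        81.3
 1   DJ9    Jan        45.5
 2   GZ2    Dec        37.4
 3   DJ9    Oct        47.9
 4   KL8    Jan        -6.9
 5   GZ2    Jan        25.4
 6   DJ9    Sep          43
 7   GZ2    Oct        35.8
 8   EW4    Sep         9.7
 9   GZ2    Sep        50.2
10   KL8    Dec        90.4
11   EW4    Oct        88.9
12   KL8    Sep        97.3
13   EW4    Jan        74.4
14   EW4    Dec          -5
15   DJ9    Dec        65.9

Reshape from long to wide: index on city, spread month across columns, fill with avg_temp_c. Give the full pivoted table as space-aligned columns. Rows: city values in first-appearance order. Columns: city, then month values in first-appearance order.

city  Oct   Jan   Dec   Sep 
KL8   81.3  -6.9  90.4  97.3
DJ9   47.9  45.5  65.9  43  
GZ2   35.8  25.4  37.4  50.2
EW4   88.9  74.4  -5    9.7 

Columns: city plus the 4 distinct month values (Oct, Jan, Dec, Sep).
For example, row KL8 column Oct takes avg_temp_c=81.3 from the long row (KL8, Oct).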